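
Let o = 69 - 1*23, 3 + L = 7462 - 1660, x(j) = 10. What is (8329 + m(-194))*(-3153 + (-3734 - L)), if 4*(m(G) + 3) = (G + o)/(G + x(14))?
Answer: -9717609203/92 ≈ -1.0563e+8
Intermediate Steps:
L = 5799 (L = -3 + (7462 - 1660) = -3 + 5802 = 5799)
o = 46 (o = 69 - 23 = 46)
m(G) = -3 + (46 + G)/(4*(10 + G)) (m(G) = -3 + ((G + 46)/(G + 10))/4 = -3 + ((46 + G)/(10 + G))/4 = -3 + (46 + G)/(4*(10 + G)))
(8329 + m(-194))*(-3153 + (-3734 - L)) = (8329 + (-74 - 11*(-194))/(4*(10 - 194)))*(-3153 + (-3734 - 1*5799)) = (8329 + (1/4)*(-74 + 2134)/(-184))*(-3153 + (-3734 - 5799)) = (8329 + (1/4)*(-1/184)*2060)*(-3153 - 9533) = (8329 - 515/184)*(-12686) = (1532021/184)*(-12686) = -9717609203/92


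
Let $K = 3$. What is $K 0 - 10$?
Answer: $-10$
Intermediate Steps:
$K 0 - 10 = 3 \cdot 0 - 10 = 0 - 10 = -10$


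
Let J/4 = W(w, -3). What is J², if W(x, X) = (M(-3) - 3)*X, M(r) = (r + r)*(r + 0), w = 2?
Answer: 32400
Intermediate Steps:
M(r) = 2*r² (M(r) = (2*r)*r = 2*r²)
W(x, X) = 15*X (W(x, X) = (2*(-3)² - 3)*X = (2*9 - 3)*X = (18 - 3)*X = 15*X)
J = -180 (J = 4*(15*(-3)) = 4*(-45) = -180)
J² = (-180)² = 32400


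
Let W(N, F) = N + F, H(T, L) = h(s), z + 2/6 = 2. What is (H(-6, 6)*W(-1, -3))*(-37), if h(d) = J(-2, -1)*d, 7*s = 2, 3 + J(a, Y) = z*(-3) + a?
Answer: -2960/7 ≈ -422.86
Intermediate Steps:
z = 5/3 (z = -⅓ + 2 = 5/3 ≈ 1.6667)
J(a, Y) = -8 + a (J(a, Y) = -3 + ((5/3)*(-3) + a) = -3 + (-5 + a) = -8 + a)
s = 2/7 (s = (⅐)*2 = 2/7 ≈ 0.28571)
h(d) = -10*d (h(d) = (-8 - 2)*d = -10*d)
H(T, L) = -20/7 (H(T, L) = -10*2/7 = -20/7)
W(N, F) = F + N
(H(-6, 6)*W(-1, -3))*(-37) = -20*(-3 - 1)/7*(-37) = -20/7*(-4)*(-37) = (80/7)*(-37) = -2960/7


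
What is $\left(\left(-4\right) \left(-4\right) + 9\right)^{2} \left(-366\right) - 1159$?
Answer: $-229909$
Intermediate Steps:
$\left(\left(-4\right) \left(-4\right) + 9\right)^{2} \left(-366\right) - 1159 = \left(16 + 9\right)^{2} \left(-366\right) - 1159 = 25^{2} \left(-366\right) - 1159 = 625 \left(-366\right) - 1159 = -228750 - 1159 = -229909$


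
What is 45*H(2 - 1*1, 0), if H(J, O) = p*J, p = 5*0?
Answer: 0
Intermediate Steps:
p = 0
H(J, O) = 0 (H(J, O) = 0*J = 0)
45*H(2 - 1*1, 0) = 45*0 = 0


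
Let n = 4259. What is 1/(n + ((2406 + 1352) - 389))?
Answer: 1/7628 ≈ 0.00013110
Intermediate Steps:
1/(n + ((2406 + 1352) - 389)) = 1/(4259 + ((2406 + 1352) - 389)) = 1/(4259 + (3758 - 389)) = 1/(4259 + 3369) = 1/7628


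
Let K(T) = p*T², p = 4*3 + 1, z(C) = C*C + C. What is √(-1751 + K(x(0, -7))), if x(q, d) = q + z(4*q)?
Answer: I*√1751 ≈ 41.845*I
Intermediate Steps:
z(C) = C + C² (z(C) = C² + C = C + C²)
p = 13 (p = 12 + 1 = 13)
x(q, d) = q + 4*q*(1 + 4*q) (x(q, d) = q + (4*q)*(1 + 4*q) = q + 4*q*(1 + 4*q))
K(T) = 13*T²
√(-1751 + K(x(0, -7))) = √(-1751 + 13*(0*(5 + 16*0))²) = √(-1751 + 13*(0*(5 + 0))²) = √(-1751 + 13*(0*5)²) = √(-1751 + 13*0²) = √(-1751 + 13*0) = √(-1751 + 0) = √(-1751) = I*√1751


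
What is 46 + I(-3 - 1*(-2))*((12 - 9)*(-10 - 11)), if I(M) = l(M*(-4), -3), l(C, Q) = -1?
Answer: 109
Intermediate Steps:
I(M) = -1
46 + I(-3 - 1*(-2))*((12 - 9)*(-10 - 11)) = 46 - (12 - 9)*(-10 - 11) = 46 - 3*(-21) = 46 - 1*(-63) = 46 + 63 = 109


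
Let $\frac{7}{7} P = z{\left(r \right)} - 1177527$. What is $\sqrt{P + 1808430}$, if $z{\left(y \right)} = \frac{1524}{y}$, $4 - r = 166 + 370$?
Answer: $\frac{3 \sqrt{1239999166}}{133} \approx 794.29$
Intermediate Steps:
$r = -532$ ($r = 4 - \left(166 + 370\right) = 4 - 536 = -532$)
$P = - \frac{156611472}{133}$ ($P = \frac{1524}{-532} - 1177527 = 1524 \left(- \frac{1}{532}\right) - 1177527 = - \frac{381}{133} - 1177527 = - \frac{156611472}{133} \approx -1.1775 \cdot 10^{6}$)
$\sqrt{P + 1808430} = \sqrt{- \frac{156611472}{133} + 1808430} = \sqrt{\frac{83909718}{133}} = \frac{3 \sqrt{1239999166}}{133}$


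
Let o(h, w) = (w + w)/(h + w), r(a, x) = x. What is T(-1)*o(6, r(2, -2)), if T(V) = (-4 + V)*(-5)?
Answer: -25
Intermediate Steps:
o(h, w) = 2*w/(h + w) (o(h, w) = (2*w)/(h + w) = 2*w/(h + w))
T(V) = 20 - 5*V
T(-1)*o(6, r(2, -2)) = (20 - 5*(-1))*(2*(-2)/(6 - 2)) = (20 + 5)*(2*(-2)/4) = 25*(2*(-2)*(¼)) = 25*(-1) = -25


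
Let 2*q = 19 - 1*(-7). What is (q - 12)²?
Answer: 1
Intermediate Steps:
q = 13 (q = (19 - 1*(-7))/2 = (19 + 7)/2 = (½)*26 = 13)
(q - 12)² = (13 - 12)² = 1² = 1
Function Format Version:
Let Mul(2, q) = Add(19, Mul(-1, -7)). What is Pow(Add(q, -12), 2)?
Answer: 1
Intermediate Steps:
q = 13 (q = Mul(Rational(1, 2), Add(19, Mul(-1, -7))) = Mul(Rational(1, 2), Add(19, 7)) = Mul(Rational(1, 2), 26) = 13)
Pow(Add(q, -12), 2) = Pow(Add(13, -12), 2) = Pow(1, 2) = 1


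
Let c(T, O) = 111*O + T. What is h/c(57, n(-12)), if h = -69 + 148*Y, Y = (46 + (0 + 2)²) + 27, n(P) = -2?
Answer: -11327/165 ≈ -68.648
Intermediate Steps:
c(T, O) = T + 111*O
Y = 77 (Y = (46 + 2²) + 27 = (46 + 4) + 27 = 50 + 27 = 77)
h = 11327 (h = -69 + 148*77 = -69 + 11396 = 11327)
h/c(57, n(-12)) = 11327/(57 + 111*(-2)) = 11327/(57 - 222) = 11327/(-165) = 11327*(-1/165) = -11327/165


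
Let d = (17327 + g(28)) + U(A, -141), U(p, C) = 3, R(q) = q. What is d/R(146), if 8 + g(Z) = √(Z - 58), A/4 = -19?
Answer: 8661/73 + I*√30/146 ≈ 118.64 + 0.037515*I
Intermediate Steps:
A = -76 (A = 4*(-19) = -76)
g(Z) = -8 + √(-58 + Z) (g(Z) = -8 + √(Z - 58) = -8 + √(-58 + Z))
d = 17322 + I*√30 (d = (17327 + (-8 + √(-58 + 28))) + 3 = (17327 + (-8 + √(-30))) + 3 = (17327 + (-8 + I*√30)) + 3 = (17319 + I*√30) + 3 = 17322 + I*√30 ≈ 17322.0 + 5.4772*I)
d/R(146) = (17322 + I*√30)/146 = (17322 + I*√30)*(1/146) = 8661/73 + I*√30/146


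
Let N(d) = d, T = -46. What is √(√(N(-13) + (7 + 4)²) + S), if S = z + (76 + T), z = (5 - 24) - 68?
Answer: √(-57 + 6*√3) ≈ 6.827*I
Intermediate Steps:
z = -87 (z = -19 - 68 = -87)
S = -57 (S = -87 + (76 - 46) = -87 + 30 = -57)
√(√(N(-13) + (7 + 4)²) + S) = √(√(-13 + (7 + 4)²) - 57) = √(√(-13 + 11²) - 57) = √(√(-13 + 121) - 57) = √(√108 - 57) = √(6*√3 - 57) = √(-57 + 6*√3)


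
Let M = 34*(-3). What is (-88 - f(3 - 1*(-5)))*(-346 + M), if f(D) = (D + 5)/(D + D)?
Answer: 39788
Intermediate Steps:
M = -102
f(D) = (5 + D)/(2*D) (f(D) = (5 + D)/((2*D)) = (5 + D)*(1/(2*D)) = (5 + D)/(2*D))
(-88 - f(3 - 1*(-5)))*(-346 + M) = (-88 - (5 + (3 - 1*(-5)))/(2*(3 - 1*(-5))))*(-346 - 102) = (-88 - (5 + (3 + 5))/(2*(3 + 5)))*(-448) = (-88 - (5 + 8)/(2*8))*(-448) = (-88 - 13/(2*8))*(-448) = (-88 - 1*13/16)*(-448) = (-88 - 13/16)*(-448) = -1421/16*(-448) = 39788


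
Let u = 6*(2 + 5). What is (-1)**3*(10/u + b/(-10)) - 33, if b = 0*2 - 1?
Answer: -7001/210 ≈ -33.338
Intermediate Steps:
b = -1 (b = 0 - 1 = -1)
u = 42 (u = 6*7 = 42)
(-1)**3*(10/u + b/(-10)) - 33 = (-1)**3*(10/42 - 1/(-10)) - 33 = -(10*(1/42) - 1*(-1/10)) - 33 = -(5/21 + 1/10) - 33 = -1*71/210 - 33 = -71/210 - 33 = -7001/210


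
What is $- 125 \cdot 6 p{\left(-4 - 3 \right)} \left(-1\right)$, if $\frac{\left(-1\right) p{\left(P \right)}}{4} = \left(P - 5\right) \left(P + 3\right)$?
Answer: $-144000$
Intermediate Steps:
$p{\left(P \right)} = - 4 \left(-5 + P\right) \left(3 + P\right)$ ($p{\left(P \right)} = - 4 \left(P - 5\right) \left(P + 3\right) = - 4 \left(-5 + P\right) \left(3 + P\right)$)
$- 125 \cdot 6 p{\left(-4 - 3 \right)} \left(-1\right) = - 125 \cdot 6 \left(60 - 4 \left(-4 - 3\right)^{2} + 8 \left(-4 - 3\right)\right) \left(-1\right) = - 125 \cdot 6 \left(60 - 4 \left(-7\right)^{2} + 8 \left(-7\right)\right) \left(-1\right) = - 125 \cdot 6 \left(60 - 196 - 56\right) \left(-1\right) = - 125 \cdot 6 \left(-192\right) \left(-1\right) = - 125 \left(\left(-1152\right) \left(-1\right)\right) = \left(-125\right) 1152 = -144000$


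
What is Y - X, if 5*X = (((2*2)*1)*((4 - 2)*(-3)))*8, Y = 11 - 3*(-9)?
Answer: 382/5 ≈ 76.400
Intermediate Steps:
Y = 38 (Y = 11 + 27 = 38)
X = -192/5 (X = ((((2*2)*1)*((4 - 2)*(-3)))*8)/5 = (((4*1)*(2*(-3)))*8)/5 = ((4*(-6))*8)/5 = (-24*8)/5 = (1/5)*(-192) = -192/5 ≈ -38.400)
Y - X = 38 - 1*(-192/5) = 38 + 192/5 = 382/5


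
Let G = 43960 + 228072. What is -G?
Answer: -272032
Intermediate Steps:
G = 272032
-G = -1*272032 = -272032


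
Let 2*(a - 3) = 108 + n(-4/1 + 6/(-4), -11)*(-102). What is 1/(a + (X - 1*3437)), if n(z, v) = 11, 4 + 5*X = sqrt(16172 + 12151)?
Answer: -98545/388416358 - 15*sqrt(3147)/388416358 ≈ -0.00025588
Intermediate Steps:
X = -4/5 + 3*sqrt(3147)/5 (X = -4/5 + sqrt(16172 + 12151)/5 = -4/5 + sqrt(28323)/5 = -4/5 + (3*sqrt(3147))/5 = -4/5 + 3*sqrt(3147)/5 ≈ 32.859)
a = -504 (a = 3 + (108 + 11*(-102))/2 = 3 + (108 - 1122)/2 = 3 + (1/2)*(-1014) = 3 - 507 = -504)
1/(a + (X - 1*3437)) = 1/(-504 + ((-4/5 + 3*sqrt(3147)/5) - 1*3437)) = 1/(-504 + ((-4/5 + 3*sqrt(3147)/5) - 3437)) = 1/(-504 + (-17189/5 + 3*sqrt(3147)/5)) = 1/(-19709/5 + 3*sqrt(3147)/5)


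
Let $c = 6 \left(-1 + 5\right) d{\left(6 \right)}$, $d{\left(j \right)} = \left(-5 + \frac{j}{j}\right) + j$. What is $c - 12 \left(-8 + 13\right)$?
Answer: $-12$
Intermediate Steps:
$d{\left(j \right)} = -4 + j$ ($d{\left(j \right)} = \left(-5 + 1\right) + j = -4 + j$)
$c = 48$ ($c = 6 \left(-1 + 5\right) \left(-4 + 6\right) = 6 \cdot 4 \cdot 2 = 24 \cdot 2 = 48$)
$c - 12 \left(-8 + 13\right) = 48 - 12 \left(-8 + 13\right) = 48 - 60 = -12$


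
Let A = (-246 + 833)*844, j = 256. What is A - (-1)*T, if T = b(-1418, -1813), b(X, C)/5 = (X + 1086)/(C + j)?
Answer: 771383056/1557 ≈ 4.9543e+5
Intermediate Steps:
b(X, C) = 5*(1086 + X)/(256 + C) (b(X, C) = 5*((X + 1086)/(C + 256)) = 5*((1086 + X)/(256 + C)) = 5*(1086 + X)/(256 + C))
A = 495428 (A = 587*844 = 495428)
T = 1660/1557 (T = 5*(1086 - 1418)/(256 - 1813) = 5*(-332)/(-1557) = 5*(-1/1557)*(-332) = 1660/1557 ≈ 1.0662)
A - (-1)*T = 495428 - (-1)*1660/1557 = 495428 - 1*(-1660/1557) = 495428 + 1660/1557 = 771383056/1557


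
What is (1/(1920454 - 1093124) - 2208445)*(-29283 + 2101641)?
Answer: -1893215915907094971/413665 ≈ -4.5767e+12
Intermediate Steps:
(1/(1920454 - 1093124) - 2208445)*(-29283 + 2101641) = (1/827330 - 2208445)*2072358 = -1827112801849/827330*2072358 = -1893215915907094971/413665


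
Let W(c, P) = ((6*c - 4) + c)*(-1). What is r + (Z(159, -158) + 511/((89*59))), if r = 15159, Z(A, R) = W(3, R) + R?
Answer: 78681495/5251 ≈ 14984.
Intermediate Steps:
W(c, P) = 4 - 7*c (W(c, P) = ((-4 + 6*c) + c)*(-1) = (-4 + 7*c)*(-1) = 4 - 7*c)
Z(A, R) = -17 + R (Z(A, R) = (4 - 7*3) + R = (4 - 21) + R = -17 + R)
r + (Z(159, -158) + 511/((89*59))) = 15159 + ((-17 - 158) + 511/((89*59))) = 15159 + (-175 + 511/5251) = 15159 - 918414/5251 = 78681495/5251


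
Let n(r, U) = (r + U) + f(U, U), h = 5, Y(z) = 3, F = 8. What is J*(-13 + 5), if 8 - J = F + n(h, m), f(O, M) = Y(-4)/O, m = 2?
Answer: 68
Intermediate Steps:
f(O, M) = 3/O
n(r, U) = U + r + 3/U (n(r, U) = (r + U) + 3/U = (U + r) + 3/U = U + r + 3/U)
J = -17/2 (J = 8 - (8 + (2 + 5 + 3/2)) = 8 - (8 + 17/2) = 8 - 1*33/2 = 8 - 33/2 = -17/2 ≈ -8.5000)
J*(-13 + 5) = -17*(-13 + 5)/2 = -17/2*(-8) = 68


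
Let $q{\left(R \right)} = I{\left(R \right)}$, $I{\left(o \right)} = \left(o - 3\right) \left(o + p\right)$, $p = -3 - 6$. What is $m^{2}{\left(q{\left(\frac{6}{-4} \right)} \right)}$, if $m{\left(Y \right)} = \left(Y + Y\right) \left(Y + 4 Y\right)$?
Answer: $\frac{31899746025}{64} \approx 4.9843 \cdot 10^{8}$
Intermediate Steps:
$p = -9$ ($p = -3 - 6 = -9$)
$I{\left(o \right)} = \left(-9 + o\right) \left(-3 + o\right)$ ($I{\left(o \right)} = \left(o - 3\right) \left(o - 9\right) = \left(-3 + o\right) \left(-9 + o\right) = \left(-9 + o\right) \left(-3 + o\right)$)
$q{\left(R \right)} = 27 + R^{2} - 12 R$
$m{\left(Y \right)} = 10 Y^{2}$ ($m{\left(Y \right)} = 2 Y 5 Y = 10 Y^{2}$)
$m^{2}{\left(q{\left(\frac{6}{-4} \right)} \right)} = \left(10 \left(27 + \left(\frac{6}{-4}\right)^{2} - 12 \frac{6}{-4}\right)^{2}\right)^{2} = \left(10 \left(27 + \left(6 \left(- \frac{1}{4}\right)\right)^{2} - 12 \cdot 6 \left(- \frac{1}{4}\right)\right)^{2}\right)^{2} = \left(10 \left(27 + \left(- \frac{3}{2}\right)^{2} - -18\right)^{2}\right)^{2} = \left(10 \left(27 + \frac{9}{4} + 18\right)^{2}\right)^{2} = \left(10 \left(\frac{189}{4}\right)^{2}\right)^{2} = \left(10 \cdot \frac{35721}{16}\right)^{2} = \left(\frac{178605}{8}\right)^{2} = \frac{31899746025}{64}$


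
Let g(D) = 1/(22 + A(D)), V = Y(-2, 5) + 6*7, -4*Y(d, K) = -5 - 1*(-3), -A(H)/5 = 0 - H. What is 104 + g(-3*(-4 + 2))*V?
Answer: 10901/104 ≈ 104.82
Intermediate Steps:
A(H) = 5*H (A(H) = -5*(0 - H) = -(-5)*H = 5*H)
Y(d, K) = ½ (Y(d, K) = -(-5 - 1*(-3))/4 = -(-5 + 3)/4 = -¼*(-2) = ½)
V = 85/2 (V = ½ + 6*7 = ½ + 42 = 85/2 ≈ 42.500)
g(D) = 1/(22 + 5*D)
104 + g(-3*(-4 + 2))*V = 104 + (85/2)/(22 + 5*(-3*(-4 + 2))) = 104 + (85/2)/(22 + 5*(-3*(-2))) = 104 + (85/2)/(22 + 5*6) = 104 + (85/2)/(22 + 30) = 104 + (85/2)/52 = 104 + (1/52)*(85/2) = 104 + 85/104 = 10901/104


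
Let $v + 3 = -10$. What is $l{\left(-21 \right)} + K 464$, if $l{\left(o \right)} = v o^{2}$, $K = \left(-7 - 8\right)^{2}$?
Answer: $98667$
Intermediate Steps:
$K = 225$ ($K = \left(-15\right)^{2} = 225$)
$v = -13$ ($v = -3 - 10 = -13$)
$l{\left(o \right)} = - 13 o^{2}$
$l{\left(-21 \right)} + K 464 = - 13 \left(-21\right)^{2} + 225 \cdot 464 = \left(-13\right) 441 + 104400 = -5733 + 104400 = 98667$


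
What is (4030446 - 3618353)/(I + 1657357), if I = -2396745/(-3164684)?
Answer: 1304144123612/5245013576933 ≈ 0.24864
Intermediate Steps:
I = 2396745/3164684 (I = -2396745*(-1/3164684) = 2396745/3164684 ≈ 0.75734)
(4030446 - 3618353)/(I + 1657357) = (4030446 - 3618353)/(2396745/3164684 + 1657357) = 412093/(5245013576933/3164684) = 412093*(3164684/5245013576933) = 1304144123612/5245013576933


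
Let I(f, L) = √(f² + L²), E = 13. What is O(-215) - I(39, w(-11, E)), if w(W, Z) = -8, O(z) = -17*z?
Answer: 3655 - √1585 ≈ 3615.2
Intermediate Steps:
I(f, L) = √(L² + f²)
O(-215) - I(39, w(-11, E)) = -17*(-215) - √((-8)² + 39²) = 3655 - √(64 + 1521) = 3655 - √1585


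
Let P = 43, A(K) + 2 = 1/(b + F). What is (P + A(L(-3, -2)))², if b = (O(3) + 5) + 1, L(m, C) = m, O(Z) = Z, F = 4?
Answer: 285156/169 ≈ 1687.3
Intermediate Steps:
b = 9 (b = (3 + 5) + 1 = 8 + 1 = 9)
A(K) = -25/13 (A(K) = -2 + 1/(9 + 4) = -2 + 1/13 = -25/13)
(P + A(L(-3, -2)))² = (43 - 25/13)² = (534/13)² = 285156/169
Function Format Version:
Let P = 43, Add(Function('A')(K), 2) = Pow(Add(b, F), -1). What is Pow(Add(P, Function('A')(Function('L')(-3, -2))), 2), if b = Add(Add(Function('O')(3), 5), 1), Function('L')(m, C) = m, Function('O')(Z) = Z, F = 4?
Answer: Rational(285156, 169) ≈ 1687.3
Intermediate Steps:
b = 9 (b = Add(Add(3, 5), 1) = Add(8, 1) = 9)
Function('A')(K) = Rational(-25, 13) (Function('A')(K) = Add(-2, Pow(Add(9, 4), -1)) = Add(-2, Pow(13, -1)) = Add(-2, Rational(1, 13)) = Rational(-25, 13))
Pow(Add(P, Function('A')(Function('L')(-3, -2))), 2) = Pow(Add(43, Rational(-25, 13)), 2) = Pow(Rational(534, 13), 2) = Rational(285156, 169)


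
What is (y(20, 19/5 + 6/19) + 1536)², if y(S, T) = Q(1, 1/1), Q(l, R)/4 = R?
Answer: 2371600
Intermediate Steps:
Q(l, R) = 4*R
y(S, T) = 4 (y(S, T) = 4/1 = 4*1 = 4)
(y(20, 19/5 + 6/19) + 1536)² = (4 + 1536)² = 1540² = 2371600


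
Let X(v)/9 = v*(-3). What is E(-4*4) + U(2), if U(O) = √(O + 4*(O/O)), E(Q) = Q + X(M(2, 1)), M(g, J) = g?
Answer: -70 + √6 ≈ -67.551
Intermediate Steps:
X(v) = -27*v (X(v) = 9*(v*(-3)) = 9*(-3*v) = -27*v)
E(Q) = -54 + Q (E(Q) = Q - 27*2 = Q - 54 = -54 + Q)
U(O) = √(4 + O) (U(O) = √(O + 4*1) = √(O + 4) = √(4 + O))
E(-4*4) + U(2) = (-54 - 4*4) + √(4 + 2) = (-54 - 16) + √6 = -70 + √6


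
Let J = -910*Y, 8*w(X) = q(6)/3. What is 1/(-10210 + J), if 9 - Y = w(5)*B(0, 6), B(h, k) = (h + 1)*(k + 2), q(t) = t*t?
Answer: -1/7480 ≈ -0.00013369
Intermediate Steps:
q(t) = t**2
B(h, k) = (1 + h)*(2 + k)
w(X) = 3/2 (w(X) = (6**2/3)/8 = (36*(1/3))/8 = (1/8)*12 = 3/2)
Y = -3 (Y = 9 - 3*(2 + 6 + 2*0 + 0*6)/2 = 9 - 3*(2 + 6 + 0 + 0)/2 = 9 - 3*8/2 = 9 - 1*12 = 9 - 12 = -3)
J = 2730 (J = -910*(-3) = 2730)
1/(-10210 + J) = 1/(-10210 + 2730) = 1/(-7480) = -1/7480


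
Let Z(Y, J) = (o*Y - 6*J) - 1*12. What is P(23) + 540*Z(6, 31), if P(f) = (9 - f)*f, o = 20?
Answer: -42442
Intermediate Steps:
P(f) = f*(9 - f)
Z(Y, J) = -12 - 6*J + 20*Y (Z(Y, J) = (20*Y - 6*J) - 1*12 = (-6*J + 20*Y) - 12 = -12 - 6*J + 20*Y)
P(23) + 540*Z(6, 31) = 23*(9 - 1*23) + 540*(-12 - 6*31 + 20*6) = 23*(9 - 23) + 540*(-12 - 186 + 120) = 23*(-14) + 540*(-78) = -322 - 42120 = -42442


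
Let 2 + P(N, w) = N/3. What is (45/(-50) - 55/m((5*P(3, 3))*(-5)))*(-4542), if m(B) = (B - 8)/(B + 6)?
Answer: 39068013/85 ≈ 4.5962e+5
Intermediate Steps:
P(N, w) = -2 + N/3
m(B) = (-8 + B)/(6 + B)
(45/(-50) - 55/m((5*P(3, 3))*(-5)))*(-4542) = (45/(-50) - 55*(6 + (5*(-2 + (⅓)*3))*(-5))/(-8 + (5*(-2 + (⅓)*3))*(-5)))*(-4542) = (45*(-1/50) - 55*(6 + (5*(-2 + 1))*(-5))/(-8 + (5*(-2 + 1))*(-5)))*(-4542) = (-9/10 - 55*(6 + (5*(-1))*(-5))/(-8 + (5*(-1))*(-5)))*(-4542) = (-9/10 - 55*(6 - 5*(-5))/(-8 - 5*(-5)))*(-4542) = (-9/10 - 55*(6 + 25)/(-8 + 25))*(-4542) = (-9/10 - 55/(17/31))*(-4542) = (-9/10 - 55/((1/31)*17))*(-4542) = (-9/10 - 55/17/31)*(-4542) = (-9/10 - 55*31/17)*(-4542) = (-9/10 - 1705/17)*(-4542) = -17203/170*(-4542) = 39068013/85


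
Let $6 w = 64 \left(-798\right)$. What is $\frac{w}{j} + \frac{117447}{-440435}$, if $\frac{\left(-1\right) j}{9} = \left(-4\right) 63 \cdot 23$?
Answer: $- \frac{352696001}{820530405} \approx -0.42984$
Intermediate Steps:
$w = -8512$ ($w = \frac{64 \left(-798\right)}{6} = \frac{1}{6} \left(-51072\right) = -8512$)
$j = 52164$ ($j = - 9 \left(-4\right) 63 \cdot 23 = - 9 \left(\left(-252\right) 23\right) = \left(-9\right) \left(-5796\right) = 52164$)
$\frac{w}{j} + \frac{117447}{-440435} = - \frac{8512}{52164} + \frac{117447}{-440435} = \left(-8512\right) \frac{1}{52164} + 117447 \left(- \frac{1}{440435}\right) = - \frac{304}{1863} - \frac{117447}{440435} = - \frac{352696001}{820530405}$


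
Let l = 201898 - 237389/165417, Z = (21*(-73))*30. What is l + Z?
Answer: 25789596247/165417 ≈ 1.5591e+5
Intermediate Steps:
Z = -45990 (Z = -1533*30 = -45990)
l = 33397124077/165417 (l = 201898 - 237389*1/165417 = 201898 - 237389/165417 = 33397124077/165417 ≈ 2.0190e+5)
l + Z = 33397124077/165417 - 45990 = 25789596247/165417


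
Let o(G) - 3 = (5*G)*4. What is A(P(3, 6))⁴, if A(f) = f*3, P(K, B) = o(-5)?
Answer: 7170871761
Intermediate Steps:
o(G) = 3 + 20*G (o(G) = 3 + (5*G)*4 = 3 + 20*G)
P(K, B) = -97 (P(K, B) = 3 + 20*(-5) = 3 - 100 = -97)
A(f) = 3*f
A(P(3, 6))⁴ = (3*(-97))⁴ = (-291)⁴ = 7170871761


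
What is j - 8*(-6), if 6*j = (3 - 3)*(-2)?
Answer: 48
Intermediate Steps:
j = 0 (j = ((3 - 3)*(-2))/6 = (0*(-2))/6 = (1/6)*0 = 0)
j - 8*(-6) = 0 - 8*(-6) = 0 + 48 = 48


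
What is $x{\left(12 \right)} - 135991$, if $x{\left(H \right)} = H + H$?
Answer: $-135967$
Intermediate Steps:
$x{\left(H \right)} = 2 H$
$x{\left(12 \right)} - 135991 = 2 \cdot 12 - 135991 = 24 - 135991 = -135967$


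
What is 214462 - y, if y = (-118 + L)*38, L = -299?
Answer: 230308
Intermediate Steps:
y = -15846 (y = (-118 - 299)*38 = -417*38 = -15846)
214462 - y = 214462 - 1*(-15846) = 214462 + 15846 = 230308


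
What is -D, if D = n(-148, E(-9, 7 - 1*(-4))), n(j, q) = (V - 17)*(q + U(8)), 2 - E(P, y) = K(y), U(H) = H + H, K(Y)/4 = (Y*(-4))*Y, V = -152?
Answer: 330226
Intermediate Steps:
K(Y) = -16*Y² (K(Y) = 4*((Y*(-4))*Y) = 4*((-4*Y)*Y) = 4*(-4*Y²) = -16*Y²)
U(H) = 2*H
E(P, y) = 2 + 16*y² (E(P, y) = 2 - (-16)*y² = 2 + 16*y²)
n(j, q) = -2704 - 169*q (n(j, q) = (-152 - 17)*(q + 2*8) = -169*(q + 16) = -169*(16 + q) = -2704 - 169*q)
D = -330226 (D = -2704 - 169*(2 + 16*(7 - 1*(-4))²) = -2704 - 169*(2 + 16*(7 + 4)²) = -2704 - 169*(2 + 16*11²) = -2704 - 169*(2 + 16*121) = -2704 - 169*(2 + 1936) = -2704 - 169*1938 = -2704 - 327522 = -330226)
-D = -1*(-330226) = 330226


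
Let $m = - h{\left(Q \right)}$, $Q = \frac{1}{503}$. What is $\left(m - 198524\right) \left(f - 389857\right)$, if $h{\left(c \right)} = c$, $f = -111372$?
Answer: $\frac{50051511457217}{503} \approx 9.9506 \cdot 10^{10}$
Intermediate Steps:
$Q = \frac{1}{503} \approx 0.0019881$
$m = - \frac{1}{503}$ ($m = \left(-1\right) \frac{1}{503} = - \frac{1}{503} \approx -0.0019881$)
$\left(m - 198524\right) \left(f - 389857\right) = \left(- \frac{1}{503} - 198524\right) \left(-111372 - 389857\right) = \left(- \frac{99857573}{503}\right) \left(-501229\right) = \frac{50051511457217}{503}$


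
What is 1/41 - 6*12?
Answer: -2951/41 ≈ -71.976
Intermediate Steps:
1/41 - 6*12 = 1*(1/41) - 72 = 1/41 - 72 = -2951/41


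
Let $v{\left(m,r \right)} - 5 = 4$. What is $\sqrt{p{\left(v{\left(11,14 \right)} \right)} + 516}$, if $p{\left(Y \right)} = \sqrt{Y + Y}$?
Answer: $\sqrt{516 + 3 \sqrt{2}} \approx 22.809$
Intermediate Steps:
$v{\left(m,r \right)} = 9$ ($v{\left(m,r \right)} = 5 + 4 = 9$)
$p{\left(Y \right)} = \sqrt{2} \sqrt{Y}$ ($p{\left(Y \right)} = \sqrt{2 Y} = \sqrt{2} \sqrt{Y}$)
$\sqrt{p{\left(v{\left(11,14 \right)} \right)} + 516} = \sqrt{\sqrt{2} \sqrt{9} + 516} = \sqrt{\sqrt{2} \cdot 3 + 516} = \sqrt{3 \sqrt{2} + 516} = \sqrt{516 + 3 \sqrt{2}}$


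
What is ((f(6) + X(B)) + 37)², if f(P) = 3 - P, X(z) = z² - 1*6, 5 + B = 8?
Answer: 1369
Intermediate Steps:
B = 3 (B = -5 + 8 = 3)
X(z) = -6 + z² (X(z) = z² - 6 = -6 + z²)
((f(6) + X(B)) + 37)² = (((3 - 1*6) + (-6 + 3²)) + 37)² = (((3 - 6) + (-6 + 9)) + 37)² = ((-3 + 3) + 37)² = (0 + 37)² = 37² = 1369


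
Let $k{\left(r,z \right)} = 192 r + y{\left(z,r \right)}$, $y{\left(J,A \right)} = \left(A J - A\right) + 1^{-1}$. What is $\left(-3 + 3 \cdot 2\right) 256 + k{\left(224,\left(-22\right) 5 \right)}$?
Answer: $18913$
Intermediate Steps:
$y{\left(J,A \right)} = 1 - A + A J$ ($y{\left(J,A \right)} = \left(- A + A J\right) + 1 = 1 - A + A J$)
$k{\left(r,z \right)} = 1 + 191 r + r z$ ($k{\left(r,z \right)} = 192 r + \left(1 - r + r z\right) = 1 + 191 r + r z$)
$\left(-3 + 3 \cdot 2\right) 256 + k{\left(224,\left(-22\right) 5 \right)} = \left(-3 + 3 \cdot 2\right) 256 + \left(1 + 191 \cdot 224 + 224 \left(\left(-22\right) 5\right)\right) = \left(-3 + 6\right) 256 + \left(1 + 42784 + 224 \left(-110\right)\right) = 3 \cdot 256 + \left(1 + 42784 - 24640\right) = 768 + 18145 = 18913$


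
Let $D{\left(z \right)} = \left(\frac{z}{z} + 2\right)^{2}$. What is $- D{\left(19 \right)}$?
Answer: $-9$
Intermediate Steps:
$D{\left(z \right)} = 9$ ($D{\left(z \right)} = \left(1 + 2\right)^{2} = 3^{2} = 9$)
$- D{\left(19 \right)} = \left(-1\right) 9 = -9$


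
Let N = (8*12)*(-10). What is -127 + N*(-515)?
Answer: 494273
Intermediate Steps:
N = -960 (N = 96*(-10) = -960)
-127 + N*(-515) = -127 - 960*(-515) = -127 + 494400 = 494273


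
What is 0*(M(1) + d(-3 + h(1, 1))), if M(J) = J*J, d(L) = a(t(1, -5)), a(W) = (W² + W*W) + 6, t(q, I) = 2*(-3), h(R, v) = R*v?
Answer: 0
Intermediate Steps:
t(q, I) = -6
a(W) = 6 + 2*W² (a(W) = (W² + W²) + 6 = 2*W² + 6 = 6 + 2*W²)
d(L) = 78 (d(L) = 6 + 2*(-6)² = 6 + 2*36 = 6 + 72 = 78)
M(J) = J²
0*(M(1) + d(-3 + h(1, 1))) = 0*(1² + 78) = 0*(1 + 78) = 0*79 = 0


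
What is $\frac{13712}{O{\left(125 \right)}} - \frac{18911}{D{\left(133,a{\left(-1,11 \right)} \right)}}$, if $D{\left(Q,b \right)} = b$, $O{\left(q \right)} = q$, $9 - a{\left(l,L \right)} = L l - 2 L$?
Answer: $- \frac{1787971}{5250} \approx -340.57$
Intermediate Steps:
$a{\left(l,L \right)} = 9 + 2 L - L l$ ($a{\left(l,L \right)} = 9 - \left(L l - 2 L\right) = 9 - \left(- 2 L + L l\right) = 9 + 2 L - L l$)
$\frac{13712}{O{\left(125 \right)}} - \frac{18911}{D{\left(133,a{\left(-1,11 \right)} \right)}} = \frac{13712}{125} - \frac{18911}{9 + 2 \cdot 11 - 11 \left(-1\right)} = 13712 \cdot \frac{1}{125} - \frac{18911}{9 + 22 + 11} = \frac{13712}{125} - \frac{18911}{42} = - \frac{1787971}{5250}$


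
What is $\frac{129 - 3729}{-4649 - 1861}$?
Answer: $\frac{120}{217} \approx 0.553$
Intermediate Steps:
$\frac{129 - 3729}{-4649 - 1861} = - \frac{3600}{-4649 - 1861} = - \frac{3600}{-6510} = \left(-3600\right) \left(- \frac{1}{6510}\right) = \frac{120}{217}$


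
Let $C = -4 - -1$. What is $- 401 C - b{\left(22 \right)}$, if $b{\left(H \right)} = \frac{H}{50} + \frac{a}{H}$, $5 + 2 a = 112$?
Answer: $\frac{1320141}{1100} \approx 1200.1$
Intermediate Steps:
$a = \frac{107}{2}$ ($a = - \frac{5}{2} + \frac{1}{2} \cdot 112 = - \frac{5}{2} + 56 = \frac{107}{2} \approx 53.5$)
$C = -3$ ($C = -4 + 1 = -3$)
$b{\left(H \right)} = \frac{H}{50} + \frac{107}{2 H}$
$- 401 C - b{\left(22 \right)} = \left(-401\right) \left(-3\right) - \frac{2675 + 22^{2}}{50 \cdot 22} = 1203 - \frac{1}{50} \cdot \frac{1}{22} \left(2675 + 484\right) = 1203 - \frac{1}{50} \cdot \frac{1}{22} \cdot 3159 = 1203 - \frac{3159}{1100} = \frac{1320141}{1100}$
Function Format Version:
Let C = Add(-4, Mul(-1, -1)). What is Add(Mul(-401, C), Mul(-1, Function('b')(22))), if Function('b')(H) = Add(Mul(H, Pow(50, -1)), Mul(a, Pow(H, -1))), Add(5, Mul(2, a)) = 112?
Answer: Rational(1320141, 1100) ≈ 1200.1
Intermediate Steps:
a = Rational(107, 2) (a = Add(Rational(-5, 2), Mul(Rational(1, 2), 112)) = Add(Rational(-5, 2), 56) = Rational(107, 2) ≈ 53.500)
C = -3 (C = Add(-4, 1) = -3)
Function('b')(H) = Add(Mul(Rational(1, 50), H), Mul(Rational(107, 2), Pow(H, -1))) (Function('b')(H) = Add(Mul(H, Pow(50, -1)), Mul(Rational(107, 2), Pow(H, -1))) = Add(Mul(H, Rational(1, 50)), Mul(Rational(107, 2), Pow(H, -1))) = Add(Mul(Rational(1, 50), H), Mul(Rational(107, 2), Pow(H, -1))))
Add(Mul(-401, C), Mul(-1, Function('b')(22))) = Add(Mul(-401, -3), Mul(-1, Mul(Rational(1, 50), Pow(22, -1), Add(2675, Pow(22, 2))))) = Add(1203, Mul(-1, Mul(Rational(1, 50), Rational(1, 22), Add(2675, 484)))) = Add(1203, Mul(-1, Mul(Rational(1, 50), Rational(1, 22), 3159))) = Add(1203, Mul(-1, Rational(3159, 1100))) = Add(1203, Rational(-3159, 1100)) = Rational(1320141, 1100)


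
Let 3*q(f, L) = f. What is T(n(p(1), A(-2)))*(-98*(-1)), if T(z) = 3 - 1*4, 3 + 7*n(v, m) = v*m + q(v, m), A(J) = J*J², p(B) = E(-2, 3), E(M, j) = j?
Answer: -98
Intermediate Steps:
p(B) = 3
A(J) = J³
q(f, L) = f/3
n(v, m) = -3/7 + v/21 + m*v/7 (n(v, m) = -3/7 + (v*m + v/3)/7 = -3/7 + (m*v + v/3)/7 = -3/7 + (v/3 + m*v)/7 = -3/7 + (v/21 + m*v/7) = -3/7 + v/21 + m*v/7)
T(z) = -1 (T(z) = 3 - 4 = -1)
T(n(p(1), A(-2)))*(-98*(-1)) = -(-98)*(-1) = -1*98 = -98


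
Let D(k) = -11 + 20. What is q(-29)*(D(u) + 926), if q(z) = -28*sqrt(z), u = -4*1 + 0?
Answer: -26180*I*sqrt(29) ≈ -1.4098e+5*I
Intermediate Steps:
u = -4 (u = -4 + 0 = -4)
D(k) = 9
q(-29)*(D(u) + 926) = (-28*I*sqrt(29))*(9 + 926) = -28*I*sqrt(29)*935 = -26180*I*sqrt(29)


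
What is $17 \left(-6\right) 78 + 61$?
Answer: $-7895$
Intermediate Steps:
$17 \left(-6\right) 78 + 61 = \left(-102\right) 78 + 61 = -7956 + 61 = -7895$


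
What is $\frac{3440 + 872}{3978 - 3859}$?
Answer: $\frac{616}{17} \approx 36.235$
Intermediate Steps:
$\frac{3440 + 872}{3978 - 3859} = \frac{4312}{119} = 4312 \cdot \frac{1}{119} = \frac{616}{17}$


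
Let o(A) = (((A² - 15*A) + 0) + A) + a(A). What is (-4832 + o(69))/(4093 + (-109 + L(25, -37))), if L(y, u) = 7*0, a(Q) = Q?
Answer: -121/498 ≈ -0.24297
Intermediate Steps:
L(y, u) = 0
o(A) = A² - 13*A (o(A) = (((A² - 15*A) + 0) + A) + A = ((A² - 15*A) + A) + A = (A² - 14*A) + A = A² - 13*A)
(-4832 + o(69))/(4093 + (-109 + L(25, -37))) = (-4832 + 69*(-13 + 69))/(4093 + (-109 + 0)) = (-4832 + 69*56)/(4093 - 109) = (-4832 + 3864)/3984 = -968*1/3984 = -121/498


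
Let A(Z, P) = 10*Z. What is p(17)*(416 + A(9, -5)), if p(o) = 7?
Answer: 3542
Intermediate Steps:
p(17)*(416 + A(9, -5)) = 7*(416 + 10*9) = 7*(416 + 90) = 7*506 = 3542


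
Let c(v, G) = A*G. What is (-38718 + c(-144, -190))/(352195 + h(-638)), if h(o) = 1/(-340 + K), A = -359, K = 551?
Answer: 3111406/37156573 ≈ 0.083738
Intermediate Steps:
h(o) = 1/211 (h(o) = 1/(-340 + 551) = 1/211)
c(v, G) = -359*G
(-38718 + c(-144, -190))/(352195 + h(-638)) = (-38718 - 359*(-190))/(352195 + 1/211) = (-38718 + 68210)/(74313146/211) = 29492*(211/74313146) = 3111406/37156573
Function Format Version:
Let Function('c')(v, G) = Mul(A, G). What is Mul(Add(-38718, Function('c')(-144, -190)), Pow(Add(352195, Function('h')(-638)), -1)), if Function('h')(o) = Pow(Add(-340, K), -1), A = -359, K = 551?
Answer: Rational(3111406, 37156573) ≈ 0.083738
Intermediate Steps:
Function('h')(o) = Rational(1, 211) (Function('h')(o) = Pow(Add(-340, 551), -1) = Pow(211, -1) = Rational(1, 211))
Function('c')(v, G) = Mul(-359, G)
Mul(Add(-38718, Function('c')(-144, -190)), Pow(Add(352195, Function('h')(-638)), -1)) = Mul(Add(-38718, Mul(-359, -190)), Pow(Add(352195, Rational(1, 211)), -1)) = Mul(Add(-38718, 68210), Pow(Rational(74313146, 211), -1)) = Mul(29492, Rational(211, 74313146)) = Rational(3111406, 37156573)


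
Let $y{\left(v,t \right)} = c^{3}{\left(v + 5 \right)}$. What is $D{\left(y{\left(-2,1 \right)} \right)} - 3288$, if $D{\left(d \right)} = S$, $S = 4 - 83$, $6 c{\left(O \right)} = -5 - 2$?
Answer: $-3367$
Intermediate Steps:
$c{\left(O \right)} = - \frac{7}{6}$ ($c{\left(O \right)} = \frac{-5 - 2}{6} = \frac{1}{6} \left(-7\right) = - \frac{7}{6}$)
$S = -79$ ($S = 4 - 83 = -79$)
$y{\left(v,t \right)} = - \frac{343}{216}$ ($y{\left(v,t \right)} = \left(- \frac{7}{6}\right)^{3} = - \frac{343}{216}$)
$D{\left(d \right)} = -79$
$D{\left(y{\left(-2,1 \right)} \right)} - 3288 = -79 - 3288 = -3367$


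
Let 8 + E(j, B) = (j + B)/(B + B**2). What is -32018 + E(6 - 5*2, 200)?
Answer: -321861251/10050 ≈ -32026.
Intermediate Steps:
E(j, B) = -8 + (B + j)/(B + B**2) (E(j, B) = -8 + (j + B)/(B + B**2) = -8 + (B + j)/(B + B**2))
-32018 + E(6 - 5*2, 200) = -32018 + ((6 - 5*2) - 8*200**2 - 7*200)/(200*(1 + 200)) = -32018 + (1/200)*((6 - 10) - 8*40000 - 1400)/201 = -32018 + (1/200)*(1/201)*(-4 - 320000 - 1400) = -32018 + (1/200)*(1/201)*(-321404) = -32018 - 80351/10050 = -321861251/10050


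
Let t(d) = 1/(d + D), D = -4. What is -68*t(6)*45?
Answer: -1530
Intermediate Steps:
t(d) = 1/(-4 + d) (t(d) = 1/(d - 4) = 1/(-4 + d))
-68*t(6)*45 = -68/(-4 + 6)*45 = -68/2*45 = -68*½*45 = -34*45 = -1530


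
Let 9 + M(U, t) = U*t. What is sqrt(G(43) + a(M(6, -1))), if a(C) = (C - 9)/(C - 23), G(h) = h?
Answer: sqrt(15751)/19 ≈ 6.6054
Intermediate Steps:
M(U, t) = -9 + U*t
a(C) = (-9 + C)/(-23 + C)
sqrt(G(43) + a(M(6, -1))) = sqrt(43 + (-9 + (-9 + 6*(-1)))/(-23 + (-9 + 6*(-1)))) = sqrt(43 + (-9 + (-9 - 6))/(-23 + (-9 - 6))) = sqrt(43 + (-9 - 15)/(-23 - 15)) = sqrt(43 - 24/(-38)) = sqrt(43 - 1/38*(-24)) = sqrt(43 + 12/19) = sqrt(829/19) = sqrt(15751)/19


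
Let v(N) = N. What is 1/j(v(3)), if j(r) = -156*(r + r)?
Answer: -1/936 ≈ -0.0010684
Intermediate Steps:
j(r) = -312*r
1/j(v(3)) = 1/(-312*3) = 1/(-936) = -1/936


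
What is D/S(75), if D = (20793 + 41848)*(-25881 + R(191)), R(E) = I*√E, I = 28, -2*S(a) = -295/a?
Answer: -48636351630/59 + 52618440*√191/59 ≈ -8.1202e+8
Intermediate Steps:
S(a) = 295/(2*a) (S(a) = -(-295)/(2*a) = 295/(2*a))
R(E) = 28*√E
D = -1621211721 + 1753948*√191 (D = (20793 + 41848)*(-25881 + 28*√191) = 62641*(-25881 + 28*√191) = -1621211721 + 1753948*√191 ≈ -1.5970e+9)
D/S(75) = (-1621211721 + 1753948*√191)/(((295/2)/75)) = (-1621211721 + 1753948*√191)/(((295/2)*(1/75))) = (-1621211721 + 1753948*√191)/(59/30) = (-1621211721 + 1753948*√191)*(30/59) = -48636351630/59 + 52618440*√191/59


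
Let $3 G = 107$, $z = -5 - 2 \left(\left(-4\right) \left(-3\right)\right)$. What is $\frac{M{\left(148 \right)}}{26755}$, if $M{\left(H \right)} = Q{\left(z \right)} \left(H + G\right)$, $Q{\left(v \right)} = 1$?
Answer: $\frac{551}{80265} \approx 0.0068648$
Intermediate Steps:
$z = -29$ ($z = -5 - 24 = -29$)
$G = \frac{107}{3}$ ($G = \frac{1}{3} \cdot 107 = \frac{107}{3} \approx 35.667$)
$M{\left(H \right)} = \frac{107}{3} + H$ ($M{\left(H \right)} = 1 \left(H + \frac{107}{3}\right) = 1 \left(\frac{107}{3} + H\right) = \frac{107}{3} + H$)
$\frac{M{\left(148 \right)}}{26755} = \frac{\frac{107}{3} + 148}{26755} = \frac{551}{3} \cdot \frac{1}{26755} = \frac{551}{80265}$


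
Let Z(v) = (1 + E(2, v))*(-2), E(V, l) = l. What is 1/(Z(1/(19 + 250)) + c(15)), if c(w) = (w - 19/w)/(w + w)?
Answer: -60525/93793 ≈ -0.64530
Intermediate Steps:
c(w) = (w - 19/w)/(2*w) (c(w) = (w - 19/w)/((2*w)) = (w - 19/w)*(1/(2*w)) = (w - 19/w)/(2*w))
Z(v) = -2 - 2*v (Z(v) = (1 + v)*(-2) = -2 - 2*v)
1/(Z(1/(19 + 250)) + c(15)) = 1/((-2 - 2/(19 + 250)) + (1/2)*(-19 + 15**2)/15**2) = 1/((-2 - 2/269) + (1/2)*(1/225)*(-19 + 225)) = 1/((-2 - 2*1/269) + (1/2)*(1/225)*206) = 1/((-2 - 2/269) + 103/225) = 1/(-540/269 + 103/225) = 1/(-93793/60525) = -60525/93793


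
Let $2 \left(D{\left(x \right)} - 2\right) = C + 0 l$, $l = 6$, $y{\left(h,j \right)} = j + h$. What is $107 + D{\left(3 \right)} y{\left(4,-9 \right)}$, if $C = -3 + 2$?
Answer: $\frac{199}{2} \approx 99.5$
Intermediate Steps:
$C = -1$
$y{\left(h,j \right)} = h + j$
$D{\left(x \right)} = \frac{3}{2}$ ($D{\left(x \right)} = 2 + \frac{-1 + 0 \cdot 6}{2} = 2 + \frac{-1 + 0}{2} = 2 + \frac{1}{2} \left(-1\right) = 2 - \frac{1}{2} = \frac{3}{2}$)
$107 + D{\left(3 \right)} y{\left(4,-9 \right)} = 107 + \frac{3 \left(4 - 9\right)}{2} = 107 + \frac{3}{2} \left(-5\right) = 107 - \frac{15}{2} = \frac{199}{2}$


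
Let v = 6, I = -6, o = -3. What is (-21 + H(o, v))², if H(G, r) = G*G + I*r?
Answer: 2304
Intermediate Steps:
H(G, r) = G² - 6*r (H(G, r) = G*G - 6*r = G² - 6*r)
(-21 + H(o, v))² = (-21 + ((-3)² - 6*6))² = (-21 + (9 - 36))² = (-21 - 27)² = (-48)² = 2304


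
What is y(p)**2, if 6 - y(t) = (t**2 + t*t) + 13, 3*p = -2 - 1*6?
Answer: 36481/81 ≈ 450.38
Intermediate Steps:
p = -8/3 (p = (-2 - 1*6)/3 = (-2 - 6)/3 = (1/3)*(-8) = -8/3 ≈ -2.6667)
y(t) = -7 - 2*t**2 (y(t) = 6 - ((t**2 + t*t) + 13) = 6 - ((t**2 + t**2) + 13) = 6 - (2*t**2 + 13) = 6 - (13 + 2*t**2) = 6 + (-13 - 2*t**2) = -7 - 2*t**2)
y(p)**2 = (-7 - 2*(-8/3)**2)**2 = (-7 - 2*64/9)**2 = (-7 - 128/9)**2 = (-191/9)**2 = 36481/81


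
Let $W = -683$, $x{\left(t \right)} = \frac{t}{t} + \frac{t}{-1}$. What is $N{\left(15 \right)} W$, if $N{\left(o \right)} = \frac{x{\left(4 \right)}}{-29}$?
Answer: $- \frac{2049}{29} \approx -70.655$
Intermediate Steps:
$x{\left(t \right)} = 1 - t$ ($x{\left(t \right)} = 1 + t \left(-1\right) = 1 - t$)
$N{\left(o \right)} = \frac{3}{29}$ ($N{\left(o \right)} = \frac{1 - 4}{-29} = \left(1 - 4\right) \left(- \frac{1}{29}\right) = \left(-3\right) \left(- \frac{1}{29}\right) = \frac{3}{29}$)
$N{\left(15 \right)} W = \frac{3}{29} \left(-683\right) = - \frac{2049}{29}$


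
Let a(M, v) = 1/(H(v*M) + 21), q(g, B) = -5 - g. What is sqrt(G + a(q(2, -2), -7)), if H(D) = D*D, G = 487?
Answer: sqrt(2856785330)/2422 ≈ 22.068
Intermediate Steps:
H(D) = D**2
a(M, v) = 1/(21 + M**2*v**2) (a(M, v) = 1/((v*M)**2 + 21) = 1/((M*v)**2 + 21) = 1/(M**2*v**2 + 21) = 1/(21 + M**2*v**2))
sqrt(G + a(q(2, -2), -7)) = sqrt(487 + 1/(21 + (-5 - 1*2)**2*(-7)**2)) = sqrt(487 + 1/(21 + (-5 - 2)**2*49)) = sqrt(487 + 1/(21 + (-7)**2*49)) = sqrt(487 + 1/(21 + 49*49)) = sqrt(487 + 1/(21 + 2401)) = sqrt(487 + 1/2422) = sqrt(1179515/2422) = sqrt(2856785330)/2422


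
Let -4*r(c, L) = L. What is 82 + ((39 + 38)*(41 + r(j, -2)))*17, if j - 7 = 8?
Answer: 108811/2 ≈ 54406.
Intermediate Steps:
j = 15 (j = 7 + 8 = 15)
r(c, L) = -L/4
82 + ((39 + 38)*(41 + r(j, -2)))*17 = 82 + ((39 + 38)*(41 - ¼*(-2)))*17 = 82 + (77*(41 + ½))*17 = 82 + (77*(83/2))*17 = 82 + (6391/2)*17 = 82 + 108647/2 = 108811/2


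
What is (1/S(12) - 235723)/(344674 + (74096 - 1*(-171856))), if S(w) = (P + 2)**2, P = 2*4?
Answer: -23572299/59062600 ≈ -0.39911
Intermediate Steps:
P = 8
S(w) = 100 (S(w) = (8 + 2)**2 = 10**2 = 100)
(1/S(12) - 235723)/(344674 + (74096 - 1*(-171856))) = (1/100 - 235723)/(344674 + (74096 - 1*(-171856))) = (1/100 - 235723)/(344674 + (74096 + 171856)) = -23572299/(100*(344674 + 245952)) = -23572299/100/590626 = -23572299/100*1/590626 = -23572299/59062600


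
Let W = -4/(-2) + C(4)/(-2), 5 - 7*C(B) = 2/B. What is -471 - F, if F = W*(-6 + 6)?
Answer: -471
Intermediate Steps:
C(B) = 5/7 - 2/(7*B)
W = 47/28 (W = -4/(-2) + ((⅐)*(-2 + 5*4)/4)/(-2) = -4*(-½) + ((⅐)*(¼)*(-2 + 20))*(-½) = 2 + ((⅐)*(¼)*18)*(-½) = 2 + (9/14)*(-½) = 2 - 9/28 = 47/28 ≈ 1.6786)
F = 0 (F = 47*(-6 + 6)/28 = (47/28)*0 = 0)
-471 - F = -471 - 1*0 = -471 + 0 = -471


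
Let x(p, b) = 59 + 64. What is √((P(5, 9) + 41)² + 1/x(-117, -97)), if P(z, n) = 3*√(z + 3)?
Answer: 2*√(6630315 + 1860867*√2)/123 ≈ 49.485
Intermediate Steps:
x(p, b) = 123
P(z, n) = 3*√(3 + z)
√((P(5, 9) + 41)² + 1/x(-117, -97)) = √((3*√(3 + 5) + 41)² + 1/123) = √((3*√8 + 41)² + 1/123) = √((3*(2*√2) + 41)² + 1/123) = √((6*√2 + 41)² + 1/123) = √((41 + 6*√2)² + 1/123) = √(1/123 + (41 + 6*√2)²)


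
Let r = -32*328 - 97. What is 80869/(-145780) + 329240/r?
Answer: -48853252517/1544247540 ≈ -31.636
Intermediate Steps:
r = -10593 (r = -10496 - 97 = -10593)
80869/(-145780) + 329240/r = 80869/(-145780) + 329240/(-10593) = 80869*(-1/145780) + 329240*(-1/10593) = -80869/145780 - 329240/10593 = -48853252517/1544247540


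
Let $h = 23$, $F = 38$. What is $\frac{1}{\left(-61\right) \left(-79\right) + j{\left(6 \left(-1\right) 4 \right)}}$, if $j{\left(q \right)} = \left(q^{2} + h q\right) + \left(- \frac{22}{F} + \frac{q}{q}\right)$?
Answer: $\frac{19}{92025} \approx 0.00020647$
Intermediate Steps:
$j{\left(q \right)} = \frac{8}{19} + q^{2} + 23 q$ ($j{\left(q \right)} = \left(q^{2} + 23 q\right) + \left(- \frac{22}{38} + \frac{q}{q}\right) = \left(q^{2} + 23 q\right) + \left(\left(-22\right) \frac{1}{38} + 1\right) = \left(q^{2} + 23 q\right) + \left(- \frac{11}{19} + 1\right) = \left(q^{2} + 23 q\right) + \frac{8}{19} = \frac{8}{19} + q^{2} + 23 q$)
$\frac{1}{\left(-61\right) \left(-79\right) + j{\left(6 \left(-1\right) 4 \right)}} = \frac{1}{\left(-61\right) \left(-79\right) + \left(\frac{8}{19} + \left(6 \left(-1\right) 4\right)^{2} + 23 \cdot 6 \left(-1\right) 4\right)} = \frac{1}{4819 + \left(\frac{8}{19} + \left(\left(-6\right) 4\right)^{2} + 23 \left(\left(-6\right) 4\right)\right)} = \frac{1}{4819 + \left(\frac{8}{19} + \left(-24\right)^{2} + 23 \left(-24\right)\right)} = \frac{1}{4819 + \left(\frac{8}{19} + 576 - 552\right)} = \frac{1}{4819 + \frac{464}{19}} = \frac{1}{\frac{92025}{19}} = \frac{19}{92025}$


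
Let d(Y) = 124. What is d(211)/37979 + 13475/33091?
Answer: 515870309/1256763089 ≈ 0.41048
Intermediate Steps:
d(211)/37979 + 13475/33091 = 124/37979 + 13475/33091 = 515870309/1256763089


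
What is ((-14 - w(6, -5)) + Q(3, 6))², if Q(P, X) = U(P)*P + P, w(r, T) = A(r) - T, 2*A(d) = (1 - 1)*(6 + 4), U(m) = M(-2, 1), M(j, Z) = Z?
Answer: 169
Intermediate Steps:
U(m) = 1
A(d) = 0 (A(d) = ((1 - 1)*(6 + 4))/2 = (0*10)/2 = (½)*0 = 0)
w(r, T) = -T (w(r, T) = 0 - T = -T)
Q(P, X) = 2*P (Q(P, X) = 1*P + P = P + P = 2*P)
((-14 - w(6, -5)) + Q(3, 6))² = ((-14 - (-1)*(-5)) + 2*3)² = ((-14 - 1*5) + 6)² = ((-14 - 5) + 6)² = (-19 + 6)² = (-13)² = 169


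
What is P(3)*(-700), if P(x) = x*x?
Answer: -6300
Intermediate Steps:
P(x) = x²
P(3)*(-700) = 3²*(-700) = 9*(-700) = -6300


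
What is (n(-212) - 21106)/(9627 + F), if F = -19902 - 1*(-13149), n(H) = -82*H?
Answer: -1861/1437 ≈ -1.2951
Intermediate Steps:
F = -6753 (F = -19902 + 13149 = -6753)
(n(-212) - 21106)/(9627 + F) = (-82*(-212) - 21106)/(9627 - 6753) = (17384 - 21106)/2874 = -3722*1/2874 = -1861/1437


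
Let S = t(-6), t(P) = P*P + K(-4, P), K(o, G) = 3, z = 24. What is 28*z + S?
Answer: 711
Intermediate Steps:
t(P) = 3 + P² (t(P) = P*P + 3 = P² + 3 = 3 + P²)
S = 39 (S = 3 + (-6)² = 3 + 36 = 39)
28*z + S = 28*24 + 39 = 672 + 39 = 711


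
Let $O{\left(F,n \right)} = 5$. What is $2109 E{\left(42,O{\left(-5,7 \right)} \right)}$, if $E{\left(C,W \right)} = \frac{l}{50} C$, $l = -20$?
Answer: $- \frac{177156}{5} \approx -35431.0$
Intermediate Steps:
$E{\left(C,W \right)} = - \frac{2 C}{5}$ ($E{\left(C,W \right)} = - \frac{20}{50} C = \left(-20\right) \frac{1}{50} C = - \frac{2 C}{5}$)
$2109 E{\left(42,O{\left(-5,7 \right)} \right)} = 2109 \left(\left(- \frac{2}{5}\right) 42\right) = 2109 \left(- \frac{84}{5}\right) = - \frac{177156}{5}$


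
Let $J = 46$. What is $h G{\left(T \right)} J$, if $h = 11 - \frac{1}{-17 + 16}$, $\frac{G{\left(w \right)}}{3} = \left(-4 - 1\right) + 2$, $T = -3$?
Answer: $-4968$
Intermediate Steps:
$G{\left(w \right)} = -9$ ($G{\left(w \right)} = 3 \left(\left(-4 - 1\right) + 2\right) = 3 \left(-5 + 2\right) = 3 \left(-3\right) = -9$)
$h = 12$ ($h = 11 - \frac{1}{-1} = 11 - -1 = 11 + 1 = 12$)
$h G{\left(T \right)} J = 12 \left(-9\right) 46 = \left(-108\right) 46 = -4968$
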